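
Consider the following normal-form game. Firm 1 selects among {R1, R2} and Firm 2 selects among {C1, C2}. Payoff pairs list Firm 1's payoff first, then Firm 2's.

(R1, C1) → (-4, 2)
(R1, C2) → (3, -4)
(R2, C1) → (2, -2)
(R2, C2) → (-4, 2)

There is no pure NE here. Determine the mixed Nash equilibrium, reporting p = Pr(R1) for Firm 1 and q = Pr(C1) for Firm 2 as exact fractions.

p = 2/5, q = 7/13

Each player's mixing probability is pinned down by making the *other* player indifferent.
Firm 2 indifferent between C1 and C2: p·2 + (1−p)·(-2) = p·(-4) + (1−p)·2 ⟹ (-2) + 4p = 2 + (-6)p ⟹ p = 2/5.
Firm 1 indifferent between R1 and R2: q·(-4) + (1−q)·3 = q·2 + (1−q)·(-4) ⟹ 3 + (-7)q = (-4) + 6q ⟹ q = 7/13.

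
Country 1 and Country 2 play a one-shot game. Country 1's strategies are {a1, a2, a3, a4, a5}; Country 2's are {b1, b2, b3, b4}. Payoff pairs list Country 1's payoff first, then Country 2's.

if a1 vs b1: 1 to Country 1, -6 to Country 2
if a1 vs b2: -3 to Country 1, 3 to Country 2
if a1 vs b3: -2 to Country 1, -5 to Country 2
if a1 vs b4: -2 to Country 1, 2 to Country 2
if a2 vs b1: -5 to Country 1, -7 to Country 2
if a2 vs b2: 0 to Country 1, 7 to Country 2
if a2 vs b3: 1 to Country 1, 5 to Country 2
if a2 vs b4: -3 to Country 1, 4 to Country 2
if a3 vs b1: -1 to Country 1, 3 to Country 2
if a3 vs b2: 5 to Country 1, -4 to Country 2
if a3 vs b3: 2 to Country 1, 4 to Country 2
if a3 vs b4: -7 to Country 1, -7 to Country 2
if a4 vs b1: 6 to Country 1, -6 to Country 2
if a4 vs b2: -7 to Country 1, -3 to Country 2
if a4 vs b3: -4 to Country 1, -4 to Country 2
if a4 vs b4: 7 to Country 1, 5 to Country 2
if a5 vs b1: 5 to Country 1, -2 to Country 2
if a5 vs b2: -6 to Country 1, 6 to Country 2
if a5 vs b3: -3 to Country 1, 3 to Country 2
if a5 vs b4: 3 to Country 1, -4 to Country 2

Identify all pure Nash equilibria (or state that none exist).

Find each player's best response to every opponent strategy; NE are the intersections.
Country 1's best responses — vs b1: a4 (payoff 6); vs b2: a3 (payoff 5); vs b3: a3 (payoff 2); vs b4: a4 (payoff 7).
Country 2's best responses — vs a1: b2 (payoff 3); vs a2: b2 (payoff 7); vs a3: b3 (payoff 4); vs a4: b4 (payoff 5); vs a5: b2 (payoff 6).
Mutual best responses occur at (a3, b3) and (a4, b4); at each, neither player gains by switching.

(a3, b3) and (a4, b4)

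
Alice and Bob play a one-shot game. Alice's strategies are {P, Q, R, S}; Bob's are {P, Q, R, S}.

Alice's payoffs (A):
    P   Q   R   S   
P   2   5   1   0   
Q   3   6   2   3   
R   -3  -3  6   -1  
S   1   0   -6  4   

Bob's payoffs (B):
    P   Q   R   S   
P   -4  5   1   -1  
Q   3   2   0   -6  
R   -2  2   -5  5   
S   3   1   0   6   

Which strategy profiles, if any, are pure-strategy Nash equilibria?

(Q, P) and (S, S)

A profile is a Nash equilibrium when each player is best-responding to the other.
Alice's best responses — vs P: Q (payoff 3); vs Q: Q (payoff 6); vs R: R (payoff 6); vs S: S (payoff 4).
Bob's best responses — vs P: Q (payoff 5); vs Q: P (payoff 3); vs R: S (payoff 5); vs S: S (payoff 6).
Mutual best responses occur at (Q, P) and (S, S); at each, neither player gains by switching.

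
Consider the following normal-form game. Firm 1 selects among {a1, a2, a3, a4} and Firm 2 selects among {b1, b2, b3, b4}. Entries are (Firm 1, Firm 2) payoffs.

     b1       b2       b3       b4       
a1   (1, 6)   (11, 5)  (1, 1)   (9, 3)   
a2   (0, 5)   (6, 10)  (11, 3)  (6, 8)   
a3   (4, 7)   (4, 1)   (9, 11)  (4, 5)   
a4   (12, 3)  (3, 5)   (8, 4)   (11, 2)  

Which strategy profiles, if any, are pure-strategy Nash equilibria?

A profile is a Nash equilibrium when each player is best-responding to the other.
Firm 1's best responses — vs b1: a4 (payoff 12); vs b2: a1 (payoff 11); vs b3: a2 (payoff 11); vs b4: a4 (payoff 11).
Firm 2's best responses — vs a1: b1 (payoff 6); vs a2: b2 (payoff 10); vs a3: b3 (payoff 11); vs a4: b2 (payoff 5).
No cell has both players best-responding. For instance, Firm 1's best reply to b4 is a4, but against a4 Firm 2 prefers b2 over b4.

None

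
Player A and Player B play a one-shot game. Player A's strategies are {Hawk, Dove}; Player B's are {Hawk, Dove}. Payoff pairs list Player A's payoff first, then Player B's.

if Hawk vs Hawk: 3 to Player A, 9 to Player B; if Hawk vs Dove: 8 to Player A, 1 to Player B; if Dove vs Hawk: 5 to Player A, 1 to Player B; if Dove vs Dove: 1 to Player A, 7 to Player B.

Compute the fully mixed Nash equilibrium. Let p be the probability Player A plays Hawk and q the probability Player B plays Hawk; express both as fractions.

In a mixed NE each player is indifferent between their pure strategies, so the opponent's mix sets the indifference.
Player B indifferent between Hawk and Dove: p·9 + (1−p)·1 = p·1 + (1−p)·7 ⟹ 1 + 8p = 7 + (-6)p ⟹ p = 3/7.
Player A indifferent between Hawk and Dove: q·3 + (1−q)·8 = q·5 + (1−q)·1 ⟹ 8 + (-5)q = 1 + 4q ⟹ q = 7/9.

p = 3/7, q = 7/9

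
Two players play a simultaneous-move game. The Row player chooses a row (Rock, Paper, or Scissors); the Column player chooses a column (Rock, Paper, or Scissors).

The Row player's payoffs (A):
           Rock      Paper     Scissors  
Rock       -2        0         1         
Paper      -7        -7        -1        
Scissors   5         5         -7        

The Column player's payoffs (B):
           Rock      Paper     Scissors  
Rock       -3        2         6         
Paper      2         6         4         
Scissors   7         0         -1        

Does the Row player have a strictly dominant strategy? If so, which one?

Check whether one of the Row player's strategies beats all alternatives regardless of what the opponent does.
Rock is not dominant: against Rock, Scissors gives 5 > -2.
Paper is not dominant: against Rock, Rock gives -2 > -7.
Scissors is not dominant: against Scissors, Rock gives 1 > -7.
No single strategy is best against every opponent action.

No strictly dominant strategy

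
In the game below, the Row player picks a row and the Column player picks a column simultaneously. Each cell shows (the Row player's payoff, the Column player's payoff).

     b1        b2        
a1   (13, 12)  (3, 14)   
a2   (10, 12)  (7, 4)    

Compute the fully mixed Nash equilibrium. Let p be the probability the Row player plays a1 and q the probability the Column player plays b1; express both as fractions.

In a mixed NE each player is indifferent between their pure strategies, so the opponent's mix sets the indifference.
The Column player indifferent between b1 and b2: p·12 + (1−p)·12 = p·14 + (1−p)·4 ⟹ 12 + 0p = 4 + 10p ⟹ p = 4/5.
The Row player indifferent between a1 and a2: q·13 + (1−q)·3 = q·10 + (1−q)·7 ⟹ 3 + 10q = 7 + 3q ⟹ q = 4/7.

p = 4/5, q = 4/7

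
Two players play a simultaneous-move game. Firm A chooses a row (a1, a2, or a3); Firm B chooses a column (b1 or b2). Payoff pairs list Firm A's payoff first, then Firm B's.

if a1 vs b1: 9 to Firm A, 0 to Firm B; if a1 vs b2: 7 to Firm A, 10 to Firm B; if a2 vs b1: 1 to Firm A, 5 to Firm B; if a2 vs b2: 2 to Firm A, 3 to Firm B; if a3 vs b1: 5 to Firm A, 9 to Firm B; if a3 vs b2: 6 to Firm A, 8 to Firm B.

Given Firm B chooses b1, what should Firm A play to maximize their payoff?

a1

With Firm B fixed at b1, Firm A's payoffs are: a1 → 9, a2 → 1, a3 → 5.
The maximum is 9, achieved by a1.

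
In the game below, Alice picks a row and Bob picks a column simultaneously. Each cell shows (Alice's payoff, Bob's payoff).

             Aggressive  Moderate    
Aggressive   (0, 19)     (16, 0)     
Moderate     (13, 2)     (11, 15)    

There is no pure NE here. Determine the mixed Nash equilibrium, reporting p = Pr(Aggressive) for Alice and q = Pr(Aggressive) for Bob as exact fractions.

In a mixed NE each player is indifferent between their pure strategies, so the opponent's mix sets the indifference.
Bob indifferent between Aggressive and Moderate: p·19 + (1−p)·2 = p·0 + (1−p)·15 ⟹ 2 + 17p = 15 + (-15)p ⟹ p = 13/32.
Alice indifferent between Aggressive and Moderate: q·0 + (1−q)·16 = q·13 + (1−q)·11 ⟹ 16 + (-16)q = 11 + 2q ⟹ q = 5/18.

p = 13/32, q = 5/18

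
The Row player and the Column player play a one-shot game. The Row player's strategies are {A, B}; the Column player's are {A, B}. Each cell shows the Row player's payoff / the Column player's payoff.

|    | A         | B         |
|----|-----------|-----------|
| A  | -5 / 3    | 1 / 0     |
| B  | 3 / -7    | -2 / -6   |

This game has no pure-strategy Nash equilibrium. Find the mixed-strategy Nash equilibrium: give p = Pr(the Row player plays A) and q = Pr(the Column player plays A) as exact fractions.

p = 1/4, q = 3/11

In a mixed NE each player is indifferent between their pure strategies, so the opponent's mix sets the indifference.
The Column player indifferent between A and B: p·3 + (1−p)·(-7) = p·0 + (1−p)·(-6) ⟹ (-7) + 10p = (-6) + 6p ⟹ p = 1/4.
The Row player indifferent between A and B: q·(-5) + (1−q)·1 = q·3 + (1−q)·(-2) ⟹ 1 + (-6)q = (-2) + 5q ⟹ q = 3/11.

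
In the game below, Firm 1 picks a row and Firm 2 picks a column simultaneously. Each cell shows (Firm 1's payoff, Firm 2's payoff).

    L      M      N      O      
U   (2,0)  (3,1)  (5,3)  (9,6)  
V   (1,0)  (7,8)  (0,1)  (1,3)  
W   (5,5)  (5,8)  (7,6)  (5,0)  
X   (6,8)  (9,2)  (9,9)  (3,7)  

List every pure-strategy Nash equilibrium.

Check mutual best responses: a cell is a NE iff neither player can gain by unilaterally deviating.
Firm 1's best responses — vs L: X (payoff 6); vs M: X (payoff 9); vs N: X (payoff 9); vs O: U (payoff 9).
Firm 2's best responses — vs U: O (payoff 6); vs V: M (payoff 8); vs W: M (payoff 8); vs X: N (payoff 9).
Mutual best responses occur at (U, O) and (X, N); at each, neither player gains by switching.

(U, O) and (X, N)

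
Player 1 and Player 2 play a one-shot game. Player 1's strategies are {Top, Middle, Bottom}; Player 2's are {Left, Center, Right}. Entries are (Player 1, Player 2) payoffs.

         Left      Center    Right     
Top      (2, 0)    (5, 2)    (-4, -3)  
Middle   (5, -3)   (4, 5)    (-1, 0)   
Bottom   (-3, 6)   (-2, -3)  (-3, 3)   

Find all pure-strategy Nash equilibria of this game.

A profile is a Nash equilibrium when each player is best-responding to the other.
Player 1's best responses — vs Left: Middle (payoff 5); vs Center: Top (payoff 5); vs Right: Middle (payoff -1).
Player 2's best responses — vs Top: Center (payoff 2); vs Middle: Center (payoff 5); vs Bottom: Left (payoff 6).
The only mutual best response is (Top, Center); neither player gains by switching there.

(Top, Center)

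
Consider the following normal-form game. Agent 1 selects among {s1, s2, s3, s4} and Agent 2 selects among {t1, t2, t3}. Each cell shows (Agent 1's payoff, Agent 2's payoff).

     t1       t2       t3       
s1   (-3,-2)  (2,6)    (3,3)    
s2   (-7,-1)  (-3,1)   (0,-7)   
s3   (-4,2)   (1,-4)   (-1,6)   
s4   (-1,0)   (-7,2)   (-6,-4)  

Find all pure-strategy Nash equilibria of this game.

(s1, t2)

Find each player's best response to every opponent strategy; NE are the intersections.
Agent 1's best responses — vs t1: s4 (payoff -1); vs t2: s1 (payoff 2); vs t3: s1 (payoff 3).
Agent 2's best responses — vs s1: t2 (payoff 6); vs s2: t2 (payoff 1); vs s3: t3 (payoff 6); vs s4: t2 (payoff 2).
The only mutual best response is (s1, t2); neither player gains by switching there.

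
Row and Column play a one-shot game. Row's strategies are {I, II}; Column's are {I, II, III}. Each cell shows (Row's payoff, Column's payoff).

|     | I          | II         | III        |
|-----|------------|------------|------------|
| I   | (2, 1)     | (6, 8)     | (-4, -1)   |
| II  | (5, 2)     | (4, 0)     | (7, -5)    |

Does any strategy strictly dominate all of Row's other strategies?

None

A strategy is strictly dominant if it gives Row a strictly higher payoff than every other strategy, against every choice by the opponent.
I is not dominant: against I, II gives 5 > 2.
II is not dominant: against II, I gives 6 > 4.
No single strategy is best against every opponent action.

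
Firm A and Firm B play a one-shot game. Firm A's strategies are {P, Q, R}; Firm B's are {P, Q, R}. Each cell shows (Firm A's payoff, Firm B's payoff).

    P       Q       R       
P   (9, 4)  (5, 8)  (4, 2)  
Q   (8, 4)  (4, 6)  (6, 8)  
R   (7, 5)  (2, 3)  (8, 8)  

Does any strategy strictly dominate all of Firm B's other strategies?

Check whether one of Firm B's strategies beats all alternatives regardless of what the opponent does.
P is not dominant: against P, Q gives 8 > 4.
Q is not dominant: against Q, R gives 8 > 6.
R is not dominant: against P, P gives 4 > 2.
No single strategy is best against every opponent action.

None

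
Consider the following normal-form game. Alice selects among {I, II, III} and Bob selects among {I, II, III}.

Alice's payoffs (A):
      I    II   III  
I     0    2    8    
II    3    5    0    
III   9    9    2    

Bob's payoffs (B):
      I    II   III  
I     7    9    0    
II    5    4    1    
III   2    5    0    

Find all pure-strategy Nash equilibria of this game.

(III, II)

Check mutual best responses: a cell is a NE iff neither player can gain by unilaterally deviating.
Alice's best responses — vs I: III (payoff 9); vs II: III (payoff 9); vs III: I (payoff 8).
Bob's best responses — vs I: II (payoff 9); vs II: I (payoff 5); vs III: II (payoff 5).
The only mutual best response is (III, II); neither player gains by switching there.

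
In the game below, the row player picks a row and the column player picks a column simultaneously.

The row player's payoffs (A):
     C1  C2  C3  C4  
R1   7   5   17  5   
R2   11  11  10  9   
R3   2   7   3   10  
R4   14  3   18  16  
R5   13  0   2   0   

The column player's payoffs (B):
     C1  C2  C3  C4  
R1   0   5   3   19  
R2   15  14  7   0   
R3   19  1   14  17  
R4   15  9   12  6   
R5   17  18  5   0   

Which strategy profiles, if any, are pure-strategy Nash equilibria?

A profile is a Nash equilibrium when each player is best-responding to the other.
The row player's best responses — vs C1: R4 (payoff 14); vs C2: R2 (payoff 11); vs C3: R4 (payoff 18); vs C4: R4 (payoff 16).
The column player's best responses — vs R1: C4 (payoff 19); vs R2: C1 (payoff 15); vs R3: C1 (payoff 19); vs R4: C1 (payoff 15); vs R5: C2 (payoff 18).
The only mutual best response is (R4, C1); neither player gains by switching there.

(R4, C1)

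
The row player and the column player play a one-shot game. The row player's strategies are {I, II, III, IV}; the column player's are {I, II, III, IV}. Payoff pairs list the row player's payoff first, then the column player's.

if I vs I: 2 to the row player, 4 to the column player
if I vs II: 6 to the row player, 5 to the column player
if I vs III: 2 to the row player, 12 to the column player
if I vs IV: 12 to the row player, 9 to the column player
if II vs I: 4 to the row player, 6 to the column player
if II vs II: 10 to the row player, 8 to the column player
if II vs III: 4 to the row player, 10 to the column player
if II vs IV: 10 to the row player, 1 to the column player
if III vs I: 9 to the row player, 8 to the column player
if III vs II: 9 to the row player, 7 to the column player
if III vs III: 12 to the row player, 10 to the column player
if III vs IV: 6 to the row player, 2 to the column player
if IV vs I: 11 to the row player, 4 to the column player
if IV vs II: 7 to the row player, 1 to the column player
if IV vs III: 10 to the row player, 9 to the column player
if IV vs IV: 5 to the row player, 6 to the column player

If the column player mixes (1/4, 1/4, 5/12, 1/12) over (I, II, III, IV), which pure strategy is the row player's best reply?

Compute the row player's expected payoff from each pure strategy against the given mix.
I: (1/4)·2 + (1/4)·6 + (5/12)·2 + (1/12)·12 = 23/6
II: (1/4)·4 + (1/4)·10 + (5/12)·4 + (1/12)·10 = 6
III: (1/4)·9 + (1/4)·9 + (5/12)·12 + (1/12)·6 = 10
IV: (1/4)·11 + (1/4)·7 + (5/12)·10 + (1/12)·5 = 109/12
Highest expected payoff is 10, from III.

III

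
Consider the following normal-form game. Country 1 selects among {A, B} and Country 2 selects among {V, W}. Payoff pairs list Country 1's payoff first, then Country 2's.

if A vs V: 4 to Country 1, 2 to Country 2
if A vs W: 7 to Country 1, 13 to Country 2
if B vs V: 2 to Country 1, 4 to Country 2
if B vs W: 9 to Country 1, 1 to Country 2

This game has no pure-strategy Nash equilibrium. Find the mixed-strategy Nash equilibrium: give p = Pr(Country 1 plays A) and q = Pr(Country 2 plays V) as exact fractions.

Each player's mixing probability is pinned down by making the *other* player indifferent.
Country 2 indifferent between V and W: p·2 + (1−p)·4 = p·13 + (1−p)·1 ⟹ 4 + (-2)p = 1 + 12p ⟹ p = 3/14.
Country 1 indifferent between A and B: q·4 + (1−q)·7 = q·2 + (1−q)·9 ⟹ 7 + (-3)q = 9 + (-7)q ⟹ q = 1/2.

p = 3/14, q = 1/2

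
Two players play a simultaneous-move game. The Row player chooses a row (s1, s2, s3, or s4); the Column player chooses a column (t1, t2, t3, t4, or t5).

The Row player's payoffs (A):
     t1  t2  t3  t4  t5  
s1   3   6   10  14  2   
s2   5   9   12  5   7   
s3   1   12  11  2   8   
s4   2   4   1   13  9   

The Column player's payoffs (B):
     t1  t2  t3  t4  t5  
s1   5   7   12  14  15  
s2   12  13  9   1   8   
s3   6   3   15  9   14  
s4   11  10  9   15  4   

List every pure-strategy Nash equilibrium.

No pure-strategy Nash equilibrium

A profile is a Nash equilibrium when each player is best-responding to the other.
The Row player's best responses — vs t1: s2 (payoff 5); vs t2: s3 (payoff 12); vs t3: s2 (payoff 12); vs t4: s1 (payoff 14); vs t5: s4 (payoff 9).
The Column player's best responses — vs s1: t5 (payoff 15); vs s2: t2 (payoff 13); vs s3: t3 (payoff 15); vs s4: t4 (payoff 15).
No cell has both players best-responding. For instance, the Row player's best reply to t2 is s3, but against s3 the Column player prefers t3 over t2.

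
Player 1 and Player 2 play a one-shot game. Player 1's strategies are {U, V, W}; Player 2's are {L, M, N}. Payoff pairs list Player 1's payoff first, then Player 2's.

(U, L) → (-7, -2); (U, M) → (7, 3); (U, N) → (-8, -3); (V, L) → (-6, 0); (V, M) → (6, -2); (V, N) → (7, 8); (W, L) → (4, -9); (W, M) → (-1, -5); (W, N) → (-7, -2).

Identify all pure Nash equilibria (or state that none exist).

(U, M) and (V, N)

Find each player's best response to every opponent strategy; NE are the intersections.
Player 1's best responses — vs L: W (payoff 4); vs M: U (payoff 7); vs N: V (payoff 7).
Player 2's best responses — vs U: M (payoff 3); vs V: N (payoff 8); vs W: N (payoff -2).
Mutual best responses occur at (U, M) and (V, N); at each, neither player gains by switching.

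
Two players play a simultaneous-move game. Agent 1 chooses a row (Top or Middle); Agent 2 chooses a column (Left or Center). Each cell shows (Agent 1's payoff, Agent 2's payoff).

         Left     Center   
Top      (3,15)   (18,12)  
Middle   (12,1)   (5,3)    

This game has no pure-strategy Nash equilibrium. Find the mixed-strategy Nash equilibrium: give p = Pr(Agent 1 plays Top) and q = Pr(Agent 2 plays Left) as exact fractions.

p = 2/5, q = 13/22

Each player's mixing probability is pinned down by making the *other* player indifferent.
Agent 2 indifferent between Left and Center: p·15 + (1−p)·1 = p·12 + (1−p)·3 ⟹ 1 + 14p = 3 + 9p ⟹ p = 2/5.
Agent 1 indifferent between Top and Middle: q·3 + (1−q)·18 = q·12 + (1−q)·5 ⟹ 18 + (-15)q = 5 + 7q ⟹ q = 13/22.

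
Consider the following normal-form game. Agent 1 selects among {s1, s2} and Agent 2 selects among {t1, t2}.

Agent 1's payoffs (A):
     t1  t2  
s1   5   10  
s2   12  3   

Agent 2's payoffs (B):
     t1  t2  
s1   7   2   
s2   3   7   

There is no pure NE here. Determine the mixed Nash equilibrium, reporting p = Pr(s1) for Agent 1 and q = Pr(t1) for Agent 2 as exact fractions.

In a mixed NE each player is indifferent between their pure strategies, so the opponent's mix sets the indifference.
Agent 2 indifferent between t1 and t2: p·7 + (1−p)·3 = p·2 + (1−p)·7 ⟹ 3 + 4p = 7 + (-5)p ⟹ p = 4/9.
Agent 1 indifferent between s1 and s2: q·5 + (1−q)·10 = q·12 + (1−q)·3 ⟹ 10 + (-5)q = 3 + 9q ⟹ q = 1/2.

p = 4/9, q = 1/2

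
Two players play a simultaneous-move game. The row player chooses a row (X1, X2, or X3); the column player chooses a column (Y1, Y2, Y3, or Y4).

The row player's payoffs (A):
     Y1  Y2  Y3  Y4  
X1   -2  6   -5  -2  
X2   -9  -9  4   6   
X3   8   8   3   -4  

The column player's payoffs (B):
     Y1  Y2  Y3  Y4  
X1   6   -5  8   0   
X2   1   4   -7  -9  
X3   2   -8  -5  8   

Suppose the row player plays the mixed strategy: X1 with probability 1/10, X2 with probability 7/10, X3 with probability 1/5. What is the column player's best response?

Y1

Compute the column player's expected payoff from each pure strategy against the given mix.
Y1: (1/10)·6 + (7/10)·1 + (1/5)·2 = 17/10
Y2: (1/10)·(-5) + (7/10)·4 + (1/5)·(-8) = 7/10
Y3: (1/10)·8 + (7/10)·(-7) + (1/5)·(-5) = -51/10
Y4: (1/10)·0 + (7/10)·(-9) + (1/5)·8 = -47/10
Highest expected payoff is 17/10, from Y1.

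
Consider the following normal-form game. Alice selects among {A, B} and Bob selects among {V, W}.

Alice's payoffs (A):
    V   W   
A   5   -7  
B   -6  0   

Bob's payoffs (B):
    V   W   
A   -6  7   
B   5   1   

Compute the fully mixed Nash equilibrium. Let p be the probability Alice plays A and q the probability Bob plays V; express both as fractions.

Each player's mixing probability is pinned down by making the *other* player indifferent.
Bob indifferent between V and W: p·(-6) + (1−p)·5 = p·7 + (1−p)·1 ⟹ 5 + (-11)p = 1 + 6p ⟹ p = 4/17.
Alice indifferent between A and B: q·5 + (1−q)·(-7) = q·(-6) + (1−q)·0 ⟹ (-7) + 12q = 0 + (-6)q ⟹ q = 7/18.

p = 4/17, q = 7/18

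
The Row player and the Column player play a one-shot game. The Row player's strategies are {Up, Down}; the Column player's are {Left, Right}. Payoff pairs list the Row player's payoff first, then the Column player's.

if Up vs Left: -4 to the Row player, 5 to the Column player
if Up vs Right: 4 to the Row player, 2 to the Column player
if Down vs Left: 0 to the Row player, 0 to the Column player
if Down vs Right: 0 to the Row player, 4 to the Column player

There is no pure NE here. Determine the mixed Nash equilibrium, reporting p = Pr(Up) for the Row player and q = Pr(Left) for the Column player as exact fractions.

p = 4/7, q = 1/2

Each player's mixing probability is pinned down by making the *other* player indifferent.
The Column player indifferent between Left and Right: p·5 + (1−p)·0 = p·2 + (1−p)·4 ⟹ 0 + 5p = 4 + (-2)p ⟹ p = 4/7.
The Row player indifferent between Up and Down: q·(-4) + (1−q)·4 = q·0 + (1−q)·0 ⟹ 4 + (-8)q = 0 + 0q ⟹ q = 1/2.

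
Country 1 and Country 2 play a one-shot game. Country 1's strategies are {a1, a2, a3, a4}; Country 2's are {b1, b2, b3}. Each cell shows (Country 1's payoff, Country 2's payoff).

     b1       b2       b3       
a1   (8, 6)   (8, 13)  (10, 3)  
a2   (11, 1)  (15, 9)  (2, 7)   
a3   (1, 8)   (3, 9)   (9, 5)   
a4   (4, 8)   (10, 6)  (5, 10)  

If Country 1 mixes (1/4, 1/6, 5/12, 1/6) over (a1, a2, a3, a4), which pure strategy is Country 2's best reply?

Country 2's best reply maximizes expected payoff against the mix.
b1: (1/4)·6 + (1/6)·1 + (5/12)·8 + (1/6)·8 = 19/3
b2: (1/4)·13 + (1/6)·9 + (5/12)·9 + (1/6)·6 = 19/2
b3: (1/4)·3 + (1/6)·7 + (5/12)·5 + (1/6)·10 = 17/3
Highest expected payoff is 19/2, from b2.

b2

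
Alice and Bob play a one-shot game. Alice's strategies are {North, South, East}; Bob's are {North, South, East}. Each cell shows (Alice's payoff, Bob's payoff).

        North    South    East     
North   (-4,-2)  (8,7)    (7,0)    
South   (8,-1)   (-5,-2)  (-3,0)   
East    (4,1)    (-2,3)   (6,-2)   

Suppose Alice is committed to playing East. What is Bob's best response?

South

With Alice fixed at East, Bob's payoffs are: North → 1, South → 3, East → -2.
The maximum is 3, achieved by South.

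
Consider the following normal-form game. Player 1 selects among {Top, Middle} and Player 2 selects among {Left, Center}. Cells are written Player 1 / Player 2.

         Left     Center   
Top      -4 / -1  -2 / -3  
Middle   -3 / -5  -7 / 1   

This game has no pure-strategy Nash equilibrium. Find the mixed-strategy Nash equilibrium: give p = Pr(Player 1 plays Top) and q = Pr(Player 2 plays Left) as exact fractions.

In a mixed NE each player is indifferent between their pure strategies, so the opponent's mix sets the indifference.
Player 2 indifferent between Left and Center: p·(-1) + (1−p)·(-5) = p·(-3) + (1−p)·1 ⟹ (-5) + 4p = 1 + (-4)p ⟹ p = 3/4.
Player 1 indifferent between Top and Middle: q·(-4) + (1−q)·(-2) = q·(-3) + (1−q)·(-7) ⟹ (-2) + (-2)q = (-7) + 4q ⟹ q = 5/6.

p = 3/4, q = 5/6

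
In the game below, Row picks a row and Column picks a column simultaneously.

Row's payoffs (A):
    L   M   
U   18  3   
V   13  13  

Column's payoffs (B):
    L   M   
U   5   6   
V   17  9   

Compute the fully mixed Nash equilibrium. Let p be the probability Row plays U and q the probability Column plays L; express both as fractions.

In a mixed NE each player is indifferent between their pure strategies, so the opponent's mix sets the indifference.
Column indifferent between L and M: p·5 + (1−p)·17 = p·6 + (1−p)·9 ⟹ 17 + (-12)p = 9 + (-3)p ⟹ p = 8/9.
Row indifferent between U and V: q·18 + (1−q)·3 = q·13 + (1−q)·13 ⟹ 3 + 15q = 13 + 0q ⟹ q = 2/3.

p = 8/9, q = 2/3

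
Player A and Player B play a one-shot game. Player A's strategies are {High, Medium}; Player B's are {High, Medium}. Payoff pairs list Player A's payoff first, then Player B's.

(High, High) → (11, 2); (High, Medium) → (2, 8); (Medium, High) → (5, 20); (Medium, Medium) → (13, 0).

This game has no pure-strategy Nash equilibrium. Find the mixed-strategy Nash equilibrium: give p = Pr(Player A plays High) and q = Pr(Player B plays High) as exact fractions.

p = 10/13, q = 11/17

Each player's mixing probability is pinned down by making the *other* player indifferent.
Player B indifferent between High and Medium: p·2 + (1−p)·20 = p·8 + (1−p)·0 ⟹ 20 + (-18)p = 0 + 8p ⟹ p = 10/13.
Player A indifferent between High and Medium: q·11 + (1−q)·2 = q·5 + (1−q)·13 ⟹ 2 + 9q = 13 + (-8)q ⟹ q = 11/17.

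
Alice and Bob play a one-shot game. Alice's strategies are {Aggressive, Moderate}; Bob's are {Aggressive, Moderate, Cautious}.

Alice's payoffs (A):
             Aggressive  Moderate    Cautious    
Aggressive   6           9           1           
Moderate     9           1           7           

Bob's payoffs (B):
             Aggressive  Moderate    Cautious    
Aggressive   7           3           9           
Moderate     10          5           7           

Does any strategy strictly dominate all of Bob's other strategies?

Check whether one of Bob's strategies beats all alternatives regardless of what the opponent does.
Aggressive is not dominant: against Aggressive, Cautious gives 9 > 7.
Moderate is not dominant: against Aggressive, Aggressive gives 7 > 3.
Cautious is not dominant: against Moderate, Aggressive gives 10 > 7.
No single strategy is best against every opponent action.

None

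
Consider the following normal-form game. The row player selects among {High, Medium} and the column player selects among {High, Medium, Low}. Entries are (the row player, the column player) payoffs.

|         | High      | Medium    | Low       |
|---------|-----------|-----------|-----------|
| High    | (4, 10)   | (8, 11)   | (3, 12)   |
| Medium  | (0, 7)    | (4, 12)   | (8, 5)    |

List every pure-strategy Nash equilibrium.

Check mutual best responses: a cell is a NE iff neither player can gain by unilaterally deviating.
The row player's best responses — vs High: High (payoff 4); vs Medium: High (payoff 8); vs Low: Medium (payoff 8).
The column player's best responses — vs High: Low (payoff 12); vs Medium: Medium (payoff 12).
No cell has both players best-responding. For instance, the row player's best reply to High is High, but against High the column player prefers Low over High.

No pure-strategy Nash equilibrium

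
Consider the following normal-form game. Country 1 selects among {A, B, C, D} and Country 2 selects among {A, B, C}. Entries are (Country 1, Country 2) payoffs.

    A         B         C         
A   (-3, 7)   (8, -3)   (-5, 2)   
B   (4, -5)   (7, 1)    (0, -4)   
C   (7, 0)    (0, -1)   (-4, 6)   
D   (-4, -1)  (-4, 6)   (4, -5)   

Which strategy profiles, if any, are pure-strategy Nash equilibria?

Check mutual best responses: a cell is a NE iff neither player can gain by unilaterally deviating.
Country 1's best responses — vs A: C (payoff 7); vs B: A (payoff 8); vs C: D (payoff 4).
Country 2's best responses — vs A: A (payoff 7); vs B: B (payoff 1); vs C: C (payoff 6); vs D: B (payoff 6).
No cell has both players best-responding. For instance, Country 1's best reply to B is A, but against A Country 2 prefers A over B.

There is no pure-strategy Nash equilibrium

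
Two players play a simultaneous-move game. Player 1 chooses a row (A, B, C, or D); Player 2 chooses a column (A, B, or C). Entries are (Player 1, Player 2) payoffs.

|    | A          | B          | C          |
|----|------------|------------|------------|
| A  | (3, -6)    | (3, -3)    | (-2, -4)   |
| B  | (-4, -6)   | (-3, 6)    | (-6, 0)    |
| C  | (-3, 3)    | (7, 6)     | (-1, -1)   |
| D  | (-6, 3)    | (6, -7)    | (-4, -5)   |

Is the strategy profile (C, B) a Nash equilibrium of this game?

Yes

Holding Player 2 at B: Player 1 gets 7 from C, versus 3 from A, -3 from B, 6 from D. No profitable deviation for Player 1.
Holding Player 1 at C: Player 2 gets 6 from B, versus 3 from A, -1 from C. No profitable deviation for Player 2 either.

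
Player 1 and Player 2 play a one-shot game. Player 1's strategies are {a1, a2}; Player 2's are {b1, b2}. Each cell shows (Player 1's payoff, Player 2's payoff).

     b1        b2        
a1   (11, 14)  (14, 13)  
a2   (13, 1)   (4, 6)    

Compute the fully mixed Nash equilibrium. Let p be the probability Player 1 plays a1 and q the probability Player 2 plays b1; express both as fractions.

p = 5/6, q = 5/6

In a mixed NE each player is indifferent between their pure strategies, so the opponent's mix sets the indifference.
Player 2 indifferent between b1 and b2: p·14 + (1−p)·1 = p·13 + (1−p)·6 ⟹ 1 + 13p = 6 + 7p ⟹ p = 5/6.
Player 1 indifferent between a1 and a2: q·11 + (1−q)·14 = q·13 + (1−q)·4 ⟹ 14 + (-3)q = 4 + 9q ⟹ q = 5/6.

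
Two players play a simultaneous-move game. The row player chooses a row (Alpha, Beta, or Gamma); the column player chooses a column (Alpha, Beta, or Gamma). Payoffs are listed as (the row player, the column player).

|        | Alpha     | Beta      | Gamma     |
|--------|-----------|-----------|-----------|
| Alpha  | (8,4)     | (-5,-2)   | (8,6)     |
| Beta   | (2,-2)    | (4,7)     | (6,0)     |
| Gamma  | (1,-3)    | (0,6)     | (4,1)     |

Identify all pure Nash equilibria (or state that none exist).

(Alpha, Gamma) and (Beta, Beta)

Check mutual best responses: a cell is a NE iff neither player can gain by unilaterally deviating.
The row player's best responses — vs Alpha: Alpha (payoff 8); vs Beta: Beta (payoff 4); vs Gamma: Alpha (payoff 8).
The column player's best responses — vs Alpha: Gamma (payoff 6); vs Beta: Beta (payoff 7); vs Gamma: Beta (payoff 6).
Mutual best responses occur at (Alpha, Gamma) and (Beta, Beta); at each, neither player gains by switching.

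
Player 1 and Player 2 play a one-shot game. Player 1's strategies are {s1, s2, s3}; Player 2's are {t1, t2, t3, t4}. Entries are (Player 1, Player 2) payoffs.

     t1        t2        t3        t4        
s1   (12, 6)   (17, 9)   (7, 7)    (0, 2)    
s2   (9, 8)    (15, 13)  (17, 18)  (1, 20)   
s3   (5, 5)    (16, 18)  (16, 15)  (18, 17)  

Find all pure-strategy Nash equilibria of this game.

(s1, t2)

Check mutual best responses: a cell is a NE iff neither player can gain by unilaterally deviating.
Player 1's best responses — vs t1: s1 (payoff 12); vs t2: s1 (payoff 17); vs t3: s2 (payoff 17); vs t4: s3 (payoff 18).
Player 2's best responses — vs s1: t2 (payoff 9); vs s2: t4 (payoff 20); vs s3: t2 (payoff 18).
The only mutual best response is (s1, t2); neither player gains by switching there.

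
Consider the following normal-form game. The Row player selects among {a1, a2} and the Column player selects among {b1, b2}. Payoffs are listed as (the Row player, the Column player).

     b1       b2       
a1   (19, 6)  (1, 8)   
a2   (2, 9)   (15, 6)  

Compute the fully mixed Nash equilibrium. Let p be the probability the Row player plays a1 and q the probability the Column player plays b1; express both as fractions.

p = 3/5, q = 14/31

In a mixed NE each player is indifferent between their pure strategies, so the opponent's mix sets the indifference.
The Column player indifferent between b1 and b2: p·6 + (1−p)·9 = p·8 + (1−p)·6 ⟹ 9 + (-3)p = 6 + 2p ⟹ p = 3/5.
The Row player indifferent between a1 and a2: q·19 + (1−q)·1 = q·2 + (1−q)·15 ⟹ 1 + 18q = 15 + (-13)q ⟹ q = 14/31.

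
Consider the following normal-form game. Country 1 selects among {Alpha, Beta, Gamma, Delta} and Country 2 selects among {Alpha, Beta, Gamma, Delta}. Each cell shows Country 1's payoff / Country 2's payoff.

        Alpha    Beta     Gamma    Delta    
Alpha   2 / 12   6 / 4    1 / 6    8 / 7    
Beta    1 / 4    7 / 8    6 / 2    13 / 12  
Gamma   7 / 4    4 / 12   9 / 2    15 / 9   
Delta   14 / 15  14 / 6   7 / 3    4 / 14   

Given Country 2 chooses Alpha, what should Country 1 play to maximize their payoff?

Delta

With Country 2 fixed at Alpha, Country 1's payoffs are: Alpha → 2, Beta → 1, Gamma → 7, Delta → 14.
The maximum is 14, achieved by Delta.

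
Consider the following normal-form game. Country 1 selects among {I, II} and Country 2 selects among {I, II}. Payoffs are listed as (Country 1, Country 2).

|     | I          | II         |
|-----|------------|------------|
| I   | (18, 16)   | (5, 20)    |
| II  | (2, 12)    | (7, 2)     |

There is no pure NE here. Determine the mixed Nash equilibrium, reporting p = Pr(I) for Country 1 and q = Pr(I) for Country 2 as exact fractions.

p = 5/7, q = 1/9

In a mixed NE each player is indifferent between their pure strategies, so the opponent's mix sets the indifference.
Country 2 indifferent between I and II: p·16 + (1−p)·12 = p·20 + (1−p)·2 ⟹ 12 + 4p = 2 + 18p ⟹ p = 5/7.
Country 1 indifferent between I and II: q·18 + (1−q)·5 = q·2 + (1−q)·7 ⟹ 5 + 13q = 7 + (-5)q ⟹ q = 1/9.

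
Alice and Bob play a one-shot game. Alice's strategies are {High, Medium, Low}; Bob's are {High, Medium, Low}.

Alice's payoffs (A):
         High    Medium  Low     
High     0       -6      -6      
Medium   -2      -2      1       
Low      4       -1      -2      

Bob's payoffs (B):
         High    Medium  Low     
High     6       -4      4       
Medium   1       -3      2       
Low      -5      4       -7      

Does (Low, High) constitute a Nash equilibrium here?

Holding Bob at High: Alice gets 4 from Low, versus 0 from High, -2 from Medium. No profitable deviation for Alice.
Holding Alice at Low: Bob gets -5 from High but could get 4 by switching to Medium. Bob has a profitable deviation.

No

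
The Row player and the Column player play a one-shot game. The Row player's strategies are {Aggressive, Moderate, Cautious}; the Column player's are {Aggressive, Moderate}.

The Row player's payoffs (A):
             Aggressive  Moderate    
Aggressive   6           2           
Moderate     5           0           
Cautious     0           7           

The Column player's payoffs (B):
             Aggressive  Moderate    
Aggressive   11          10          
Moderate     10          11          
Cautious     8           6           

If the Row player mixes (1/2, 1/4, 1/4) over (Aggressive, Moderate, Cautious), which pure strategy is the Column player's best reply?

Aggressive

Compute the Column player's expected payoff from each pure strategy against the given mix.
Aggressive: (1/2)·11 + (1/4)·10 + (1/4)·8 = 10
Moderate: (1/2)·10 + (1/4)·11 + (1/4)·6 = 37/4
Highest expected payoff is 10, from Aggressive.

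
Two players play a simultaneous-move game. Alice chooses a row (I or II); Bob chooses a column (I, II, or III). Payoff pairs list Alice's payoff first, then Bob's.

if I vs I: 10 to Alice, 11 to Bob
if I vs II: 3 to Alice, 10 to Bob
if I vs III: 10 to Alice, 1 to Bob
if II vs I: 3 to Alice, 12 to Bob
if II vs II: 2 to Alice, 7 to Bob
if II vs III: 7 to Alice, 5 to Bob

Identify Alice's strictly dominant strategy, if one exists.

I

Check whether one of Alice's strategies beats all alternatives regardless of what the opponent does.
I strictly dominates: vs I: 10 > 3; vs II: 3 > 2; vs III: 10 > 7.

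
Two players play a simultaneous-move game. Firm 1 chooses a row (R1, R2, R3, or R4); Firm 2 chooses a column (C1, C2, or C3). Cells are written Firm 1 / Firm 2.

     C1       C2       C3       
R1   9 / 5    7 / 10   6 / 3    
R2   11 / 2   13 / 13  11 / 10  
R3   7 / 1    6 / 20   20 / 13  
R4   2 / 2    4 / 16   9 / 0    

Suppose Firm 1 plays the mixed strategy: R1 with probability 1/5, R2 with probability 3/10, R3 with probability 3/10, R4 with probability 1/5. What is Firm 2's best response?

C2

Compute Firm 2's expected payoff from each pure strategy against the given mix.
C1: (1/5)·5 + (3/10)·2 + (3/10)·1 + (1/5)·2 = 23/10
C2: (1/5)·10 + (3/10)·13 + (3/10)·20 + (1/5)·16 = 151/10
C3: (1/5)·3 + (3/10)·10 + (3/10)·13 + (1/5)·0 = 15/2
Highest expected payoff is 151/10, from C2.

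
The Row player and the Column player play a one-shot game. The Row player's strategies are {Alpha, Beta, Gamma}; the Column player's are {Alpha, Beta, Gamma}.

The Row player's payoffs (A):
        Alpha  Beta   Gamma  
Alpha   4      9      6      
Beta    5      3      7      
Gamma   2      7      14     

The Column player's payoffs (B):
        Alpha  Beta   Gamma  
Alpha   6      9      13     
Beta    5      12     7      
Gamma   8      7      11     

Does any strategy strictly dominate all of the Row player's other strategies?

Check whether one of the Row player's strategies beats all alternatives regardless of what the opponent does.
Alpha is not dominant: against Alpha, Beta gives 5 > 4.
Beta is not dominant: against Beta, Alpha gives 9 > 3.
Gamma is not dominant: against Alpha, Alpha gives 4 > 2.
No single strategy is best against every opponent action.

None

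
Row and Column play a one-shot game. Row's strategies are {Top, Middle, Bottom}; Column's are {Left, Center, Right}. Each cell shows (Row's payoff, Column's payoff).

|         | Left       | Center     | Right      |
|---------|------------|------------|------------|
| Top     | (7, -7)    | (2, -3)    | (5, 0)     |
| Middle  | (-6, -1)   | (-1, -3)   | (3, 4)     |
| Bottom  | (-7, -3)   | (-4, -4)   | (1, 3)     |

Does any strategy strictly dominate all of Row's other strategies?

Check whether one of Row's strategies beats all alternatives regardless of what the opponent does.
Top strictly dominates: vs Left: 7 > each of {-6, -7}; vs Center: 2 > each of {-1, -4}; vs Right: 5 > each of {3, 1}.

Top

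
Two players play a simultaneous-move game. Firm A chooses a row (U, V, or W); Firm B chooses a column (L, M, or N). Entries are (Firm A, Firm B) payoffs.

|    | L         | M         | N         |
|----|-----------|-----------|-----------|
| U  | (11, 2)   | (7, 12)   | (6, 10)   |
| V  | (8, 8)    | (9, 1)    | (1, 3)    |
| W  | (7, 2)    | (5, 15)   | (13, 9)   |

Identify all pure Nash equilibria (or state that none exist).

There is no pure-strategy Nash equilibrium

A profile is a Nash equilibrium when each player is best-responding to the other.
Firm A's best responses — vs L: U (payoff 11); vs M: V (payoff 9); vs N: W (payoff 13).
Firm B's best responses — vs U: M (payoff 12); vs V: L (payoff 8); vs W: M (payoff 15).
No cell has both players best-responding. For instance, Firm A's best reply to L is U, but against U Firm B prefers M over L.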